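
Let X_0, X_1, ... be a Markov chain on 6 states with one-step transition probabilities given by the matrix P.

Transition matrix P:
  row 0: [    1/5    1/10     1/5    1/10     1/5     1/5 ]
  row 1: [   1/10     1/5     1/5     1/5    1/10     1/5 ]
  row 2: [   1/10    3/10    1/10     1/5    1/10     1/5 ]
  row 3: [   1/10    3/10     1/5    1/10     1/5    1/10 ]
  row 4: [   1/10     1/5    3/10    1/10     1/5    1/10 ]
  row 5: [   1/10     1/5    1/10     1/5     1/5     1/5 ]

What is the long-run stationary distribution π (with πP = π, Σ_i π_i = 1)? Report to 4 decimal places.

π = [0.1111, 0.2227, 0.1810, 0.1572, 0.1596, 0.1683]

Balance equations π_j = Σ_i π_i·P[i][j]:
  π_0 = 1/5·π_0 + 1/10·π_1 + 1/10·π_2 + 1/10·π_3 + 1/10·π_4 + 1/10·π_5
  π_1 = 1/10·π_0 + 1/5·π_1 + 3/10·π_2 + 3/10·π_3 + 1/5·π_4 + 1/5·π_5
  π_2 = 1/5·π_0 + 1/5·π_1 + 1/10·π_2 + 1/5·π_3 + 3/10·π_4 + 1/10·π_5
  π_3 = 1/10·π_0 + 1/5·π_1 + 1/5·π_2 + 1/10·π_3 + 1/10·π_4 + 1/5·π_5
  π_4 = 1/5·π_0 + 1/10·π_1 + 1/10·π_2 + 1/5·π_3 + 1/5·π_4 + 1/5·π_5
  normalize: π_0 + π_1 + π_2 + π_3 + π_4 + π_5 = 1
Solving the linear system gives exactly π = [1/9, 7423/33330, 18101/99990, 1429/9090, 1451/9090, 17/101].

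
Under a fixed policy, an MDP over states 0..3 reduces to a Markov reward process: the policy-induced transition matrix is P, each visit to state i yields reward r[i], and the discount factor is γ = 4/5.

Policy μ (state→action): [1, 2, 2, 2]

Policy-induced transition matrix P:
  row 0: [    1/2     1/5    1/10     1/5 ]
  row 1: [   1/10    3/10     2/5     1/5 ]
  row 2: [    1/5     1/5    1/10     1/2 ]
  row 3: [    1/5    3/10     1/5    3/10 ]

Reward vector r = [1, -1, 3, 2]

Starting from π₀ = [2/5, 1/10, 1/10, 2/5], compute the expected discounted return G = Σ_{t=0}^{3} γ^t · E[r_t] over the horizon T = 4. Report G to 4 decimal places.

G = 3.6508

t=0: π = [0.4000, 0.1000, 0.1000, 0.4000], E[r] = 1.4000, γ^t·E[r] = 1.400000, running G = 1.400000
t=1: π = [0.3100, 0.2500, 0.1700, 0.2700], E[r] = 1.1100, γ^t·E[r] = 0.888000, running G = 2.288000
t=2: π = [0.2680, 0.2520, 0.2020, 0.2780], E[r] = 1.1780, γ^t·E[r] = 0.753920, running G = 3.041920
t=3: π = [0.2552, 0.2530, 0.2034, 0.2884], E[r] = 1.1892, γ^t·E[r] = 0.608870, running G = 3.650790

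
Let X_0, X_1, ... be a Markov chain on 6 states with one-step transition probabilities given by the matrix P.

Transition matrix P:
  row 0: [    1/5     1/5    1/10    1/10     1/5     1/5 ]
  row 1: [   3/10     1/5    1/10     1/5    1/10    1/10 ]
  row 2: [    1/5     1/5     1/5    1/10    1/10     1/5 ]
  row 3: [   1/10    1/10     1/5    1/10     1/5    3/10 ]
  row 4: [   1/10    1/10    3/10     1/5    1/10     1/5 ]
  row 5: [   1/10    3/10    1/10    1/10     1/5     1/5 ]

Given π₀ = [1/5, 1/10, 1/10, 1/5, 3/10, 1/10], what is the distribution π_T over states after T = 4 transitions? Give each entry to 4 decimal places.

π = [0.1714, 0.1910, 0.1593, 0.1341, 0.1499, 0.1943]

t=0: π = [0.2000, 0.1000, 0.1000, 0.2000, 0.3000, 0.1000]
t=1: π = [0.1500, 0.1600, 0.1900, 0.1400, 0.1500, 0.2100]
t=2: π = [0.1660, 0.1920, 0.1630, 0.1310, 0.1500, 0.1980]
t=3: π = [0.1713, 0.1917, 0.1594, 0.1342, 0.1495, 0.1939]
t=4: π = [0.1714, 0.1910, 0.1593, 0.1341, 0.1499, 0.1943]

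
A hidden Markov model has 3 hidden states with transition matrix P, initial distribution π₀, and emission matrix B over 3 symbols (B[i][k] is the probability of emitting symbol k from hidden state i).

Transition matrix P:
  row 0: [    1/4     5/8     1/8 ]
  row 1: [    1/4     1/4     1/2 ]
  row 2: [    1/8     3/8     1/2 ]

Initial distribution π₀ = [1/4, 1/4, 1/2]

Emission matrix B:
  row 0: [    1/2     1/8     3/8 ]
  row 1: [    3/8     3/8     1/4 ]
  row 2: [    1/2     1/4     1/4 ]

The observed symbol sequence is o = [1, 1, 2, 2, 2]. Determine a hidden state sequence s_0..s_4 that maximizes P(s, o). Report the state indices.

path = [2, 1, 2, 2, 2]

t=0: δ = [3.125e-02, 9.375e-02, 1.250e-01]  (obs o_0=1)
t=1: δ = [2.930e-03, 1.758e-02, 1.562e-02]  ψ = [1, 2, 2]  (obs o_1=1)
t=2: δ = [1.648e-03, 1.465e-03, 2.197e-03]  ψ = [1, 2, 1]  (obs o_2=2)
t=3: δ = [1.545e-04, 2.575e-04, 2.747e-04]  ψ = [0, 0, 2]  (obs o_3=2)
t=4: δ = [2.414e-05, 2.575e-05, 3.433e-05]  ψ = [1, 2, 2]  (obs o_4=2)
backtrack: best end state = 2; path = [2, 1, 2, 2, 2]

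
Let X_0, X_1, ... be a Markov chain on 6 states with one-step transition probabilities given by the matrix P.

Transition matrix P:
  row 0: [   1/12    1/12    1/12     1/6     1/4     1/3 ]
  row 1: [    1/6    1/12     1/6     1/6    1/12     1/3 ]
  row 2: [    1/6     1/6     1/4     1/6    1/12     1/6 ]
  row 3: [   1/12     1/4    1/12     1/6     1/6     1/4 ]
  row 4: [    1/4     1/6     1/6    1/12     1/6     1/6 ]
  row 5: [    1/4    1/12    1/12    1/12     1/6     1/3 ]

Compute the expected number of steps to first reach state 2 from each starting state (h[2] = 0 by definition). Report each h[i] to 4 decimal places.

h = [9.2335, 8.5917, 0.0000, 9.1847, 8.4671, 9.3014]

First-step conditioning: h[2] = 0; for i ≠ 2, h[i] = 1 + Σ_k P[i][k]·h[k].
  h[0] = 1 + 1/12·h[0] + 1/12·h[1] + 1/6·h[3] + 1/4·h[4] + 1/3·h[5]
  h[1] = 1 + 1/6·h[0] + 1/12·h[1] + 1/6·h[3] + 1/12·h[4] + 1/3·h[5]
  h[3] = 1 + 1/12·h[0] + 1/4·h[1] + 1/6·h[3] + 1/6·h[4] + 1/4·h[5]
  h[4] = 1 + 1/4·h[0] + 1/6·h[1] + 1/12·h[3] + 1/6·h[4] + 1/6·h[5]
  h[5] = 1 + 1/4·h[0] + 1/12·h[1] + 1/12·h[3] + 1/6·h[4] + 1/3·h[5]
Solving the 5×5 linear system over states ≠ 2 gives exactly h = [88632/9599, 82472/9599, 0, 88164/9599, 81276/9599, 89284/9599] (h[2] = 0 is the target).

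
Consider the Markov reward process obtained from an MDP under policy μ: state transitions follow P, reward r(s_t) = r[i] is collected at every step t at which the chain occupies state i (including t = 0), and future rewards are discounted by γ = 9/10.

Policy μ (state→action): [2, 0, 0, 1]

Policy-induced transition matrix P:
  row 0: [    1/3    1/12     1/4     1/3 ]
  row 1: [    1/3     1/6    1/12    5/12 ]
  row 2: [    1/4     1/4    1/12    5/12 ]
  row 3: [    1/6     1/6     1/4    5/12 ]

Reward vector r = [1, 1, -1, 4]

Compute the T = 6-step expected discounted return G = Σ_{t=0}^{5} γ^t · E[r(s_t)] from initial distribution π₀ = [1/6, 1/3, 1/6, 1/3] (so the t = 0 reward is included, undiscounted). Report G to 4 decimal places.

G = 8.3736

t=0: π = [0.1667, 0.3333, 0.1667, 0.3333], E[r] = 1.6667, γ^t·E[r] = 1.666667, running G = 1.666667
t=1: π = [0.2639, 0.1667, 0.1667, 0.4028], E[r] = 1.8750, γ^t·E[r] = 1.687500, running G = 3.354167
t=2: π = [0.2523, 0.1586, 0.1944, 0.3947], E[r] = 1.7951, γ^t·E[r] = 1.454063, running G = 4.808229
t=3: π = [0.2514, 0.1618, 0.1912, 0.3956], E[r] = 1.8046, γ^t·E[r] = 1.315547, running G = 6.123776
t=4: π = [0.2515, 0.1617, 0.1912, 0.3957], E[r] = 1.8048, γ^t·E[r] = 1.184150, running G = 7.307926
t=5: π = [0.2514, 0.1616, 0.1912, 0.3957], E[r] = 1.8047, γ^t·E[r] = 1.065681, running G = 8.373607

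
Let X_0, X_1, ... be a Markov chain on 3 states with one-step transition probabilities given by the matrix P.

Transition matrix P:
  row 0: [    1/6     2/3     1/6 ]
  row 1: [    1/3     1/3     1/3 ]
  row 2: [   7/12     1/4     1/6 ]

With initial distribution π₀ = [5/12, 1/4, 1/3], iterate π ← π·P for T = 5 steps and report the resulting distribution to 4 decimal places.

t=0: π = [0.4167, 0.2500, 0.3333]
t=1: π = [0.3472, 0.4444, 0.2083]
t=2: π = [0.3275, 0.4317, 0.2407]
t=3: π = [0.3389, 0.4225, 0.2386]
t=4: π = [0.3365, 0.4264, 0.2371]
t=5: π = [0.3365, 0.4257, 0.2377]

π = [0.3365, 0.4257, 0.2377]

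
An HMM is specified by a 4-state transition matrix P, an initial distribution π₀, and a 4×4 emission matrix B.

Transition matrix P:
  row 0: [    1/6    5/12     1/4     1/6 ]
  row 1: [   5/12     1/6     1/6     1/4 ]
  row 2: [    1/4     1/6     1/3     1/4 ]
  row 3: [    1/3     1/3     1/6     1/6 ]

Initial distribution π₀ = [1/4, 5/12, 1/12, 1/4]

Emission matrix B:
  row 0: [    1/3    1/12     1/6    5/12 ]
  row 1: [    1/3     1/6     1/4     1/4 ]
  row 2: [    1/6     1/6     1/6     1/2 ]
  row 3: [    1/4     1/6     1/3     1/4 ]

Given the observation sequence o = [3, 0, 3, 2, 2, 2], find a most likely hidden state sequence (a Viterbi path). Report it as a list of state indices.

t=0: δ = [1.042e-01, 1.042e-01, 4.167e-02, 6.250e-02]  (obs o_0=3)
t=1: δ = [1.447e-02, 1.447e-02, 4.340e-03, 6.510e-03]  ψ = [1, 0, 0, 1]  (obs o_1=0)
t=2: δ = [2.512e-03, 1.507e-03, 1.808e-03, 9.042e-04]  ψ = [1, 0, 0, 1]  (obs o_2=3)
t=3: δ = [1.047e-04, 2.616e-04, 1.047e-04, 1.507e-04]  ψ = [1, 0, 0, 2]  (obs o_3=2)
t=4: δ = [1.817e-05, 1.256e-05, 7.268e-06, 2.180e-05]  ψ = [1, 3, 1, 1]  (obs o_4=2)
t=5: δ = [1.211e-06, 1.893e-06, 7.571e-07, 1.211e-06]  ψ = [3, 0, 0, 3]  (obs o_5=2)
backtrack: best end state = 1; path = [0, 1, 0, 1, 0, 1]

path = [0, 1, 0, 1, 0, 1]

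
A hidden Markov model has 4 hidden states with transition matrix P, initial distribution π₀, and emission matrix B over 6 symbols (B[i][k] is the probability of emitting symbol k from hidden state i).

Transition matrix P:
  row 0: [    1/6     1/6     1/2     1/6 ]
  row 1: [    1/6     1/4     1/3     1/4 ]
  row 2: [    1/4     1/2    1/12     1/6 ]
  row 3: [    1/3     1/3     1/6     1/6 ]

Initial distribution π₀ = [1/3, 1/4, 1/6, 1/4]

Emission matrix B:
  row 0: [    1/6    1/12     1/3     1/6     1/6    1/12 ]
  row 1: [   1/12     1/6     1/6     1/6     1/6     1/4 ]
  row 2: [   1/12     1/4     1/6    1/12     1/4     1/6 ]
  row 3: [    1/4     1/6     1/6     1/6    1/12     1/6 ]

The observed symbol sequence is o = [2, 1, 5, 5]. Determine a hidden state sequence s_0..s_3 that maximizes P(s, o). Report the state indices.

path = [0, 2, 1, 1]

t=0: δ = [1.111e-01, 4.167e-02, 2.778e-02, 4.167e-02]  (obs o_0=2)
t=1: δ = [1.543e-03, 3.086e-03, 1.389e-02, 3.086e-03]  ψ = [0, 0, 0, 0]  (obs o_1=1)
t=2: δ = [2.894e-04, 1.736e-03, 1.929e-04, 3.858e-04]  ψ = [2, 2, 2, 2]  (obs o_2=5)
t=3: δ = [2.411e-05, 1.085e-04, 9.645e-05, 7.234e-05]  ψ = [1, 1, 1, 1]  (obs o_3=5)
backtrack: best end state = 1; path = [0, 2, 1, 1]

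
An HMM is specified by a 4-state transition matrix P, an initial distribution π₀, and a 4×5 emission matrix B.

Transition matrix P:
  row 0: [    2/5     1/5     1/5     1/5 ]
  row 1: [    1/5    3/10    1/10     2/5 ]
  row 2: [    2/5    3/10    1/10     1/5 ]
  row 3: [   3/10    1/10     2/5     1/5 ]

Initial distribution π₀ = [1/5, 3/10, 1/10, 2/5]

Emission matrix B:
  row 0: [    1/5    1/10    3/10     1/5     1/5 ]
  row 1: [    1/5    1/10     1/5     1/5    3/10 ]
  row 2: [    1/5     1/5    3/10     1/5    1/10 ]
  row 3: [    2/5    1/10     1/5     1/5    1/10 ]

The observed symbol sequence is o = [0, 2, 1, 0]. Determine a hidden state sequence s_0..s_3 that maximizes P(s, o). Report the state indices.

t=0: δ = [4.000e-02, 6.000e-02, 2.000e-02, 1.600e-01]  (obs o_0=0)
t=1: δ = [1.440e-02, 3.600e-03, 1.920e-02, 6.400e-03]  ψ = [3, 1, 3, 3]  (obs o_1=2)
t=2: δ = [7.680e-04, 5.760e-04, 5.760e-04, 3.840e-04]  ψ = [2, 2, 0, 2]  (obs o_2=1)
t=3: δ = [6.144e-05, 3.456e-05, 3.072e-05, 9.216e-05]  ψ = [0, 1, 0, 1]  (obs o_3=0)
backtrack: best end state = 3; path = [3, 2, 1, 3]

path = [3, 2, 1, 3]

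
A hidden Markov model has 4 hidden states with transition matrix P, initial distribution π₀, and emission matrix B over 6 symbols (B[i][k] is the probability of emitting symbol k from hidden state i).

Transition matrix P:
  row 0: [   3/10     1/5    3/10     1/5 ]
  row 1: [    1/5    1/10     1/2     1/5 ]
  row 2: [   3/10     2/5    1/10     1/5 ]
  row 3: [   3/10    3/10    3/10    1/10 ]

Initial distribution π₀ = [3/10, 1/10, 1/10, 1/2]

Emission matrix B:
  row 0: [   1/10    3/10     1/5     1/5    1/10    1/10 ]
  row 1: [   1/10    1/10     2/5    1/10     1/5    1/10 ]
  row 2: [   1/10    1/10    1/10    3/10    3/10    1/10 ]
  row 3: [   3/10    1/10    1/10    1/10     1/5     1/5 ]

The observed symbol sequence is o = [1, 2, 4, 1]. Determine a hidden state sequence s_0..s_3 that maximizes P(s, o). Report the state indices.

path = [0, 1, 2, 0]

t=0: δ = [9.000e-02, 1.000e-02, 1.000e-02, 5.000e-02]  (obs o_0=1)
t=1: δ = [5.400e-03, 7.200e-03, 2.700e-03, 1.800e-03]  ψ = [0, 0, 0, 0]  (obs o_1=2)
t=2: δ = [1.620e-04, 2.160e-04, 1.080e-03, 2.880e-04]  ψ = [0, 0, 1, 1]  (obs o_2=4)
t=3: δ = [9.720e-05, 4.320e-05, 1.080e-05, 2.160e-05]  ψ = [2, 2, 1, 2]  (obs o_3=1)
backtrack: best end state = 0; path = [0, 1, 2, 0]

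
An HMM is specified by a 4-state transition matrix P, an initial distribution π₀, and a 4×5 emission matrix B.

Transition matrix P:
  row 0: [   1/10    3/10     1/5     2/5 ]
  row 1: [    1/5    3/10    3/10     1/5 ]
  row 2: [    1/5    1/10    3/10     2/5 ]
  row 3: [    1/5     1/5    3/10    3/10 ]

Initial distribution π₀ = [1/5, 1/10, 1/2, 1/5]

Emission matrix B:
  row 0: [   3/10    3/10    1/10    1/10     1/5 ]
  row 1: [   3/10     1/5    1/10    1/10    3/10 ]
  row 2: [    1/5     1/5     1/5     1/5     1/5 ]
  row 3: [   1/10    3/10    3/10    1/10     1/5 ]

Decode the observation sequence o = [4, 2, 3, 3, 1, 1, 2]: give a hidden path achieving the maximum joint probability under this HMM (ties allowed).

path = [2, 3, 2, 2, 3, 3, 3]

t=0: δ = [4.000e-02, 3.000e-02, 1.000e-01, 4.000e-02]  (obs o_0=4)
t=1: δ = [2.000e-03, 1.200e-03, 6.000e-03, 1.200e-02]  ψ = [2, 0, 2, 2]  (obs o_1=2)
t=2: δ = [2.400e-04, 2.400e-04, 7.200e-04, 3.600e-04]  ψ = [3, 3, 3, 3]  (obs o_2=3)
t=3: δ = [1.440e-05, 7.200e-06, 4.320e-05, 2.880e-05]  ψ = [2, 0, 2, 2]  (obs o_3=3)
t=4: δ = [2.592e-06, 1.152e-06, 2.592e-06, 5.184e-06]  ψ = [2, 3, 2, 2]  (obs o_4=1)
t=5: δ = [3.110e-07, 2.074e-07, 3.110e-07, 4.666e-07]  ψ = [3, 3, 3, 3]  (obs o_5=1)
t=6: δ = [9.331e-09, 9.331e-09, 2.799e-08, 4.199e-08]  ψ = [3, 0, 3, 3]  (obs o_6=2)
backtrack: best end state = 3; path = [2, 3, 2, 2, 3, 3, 3]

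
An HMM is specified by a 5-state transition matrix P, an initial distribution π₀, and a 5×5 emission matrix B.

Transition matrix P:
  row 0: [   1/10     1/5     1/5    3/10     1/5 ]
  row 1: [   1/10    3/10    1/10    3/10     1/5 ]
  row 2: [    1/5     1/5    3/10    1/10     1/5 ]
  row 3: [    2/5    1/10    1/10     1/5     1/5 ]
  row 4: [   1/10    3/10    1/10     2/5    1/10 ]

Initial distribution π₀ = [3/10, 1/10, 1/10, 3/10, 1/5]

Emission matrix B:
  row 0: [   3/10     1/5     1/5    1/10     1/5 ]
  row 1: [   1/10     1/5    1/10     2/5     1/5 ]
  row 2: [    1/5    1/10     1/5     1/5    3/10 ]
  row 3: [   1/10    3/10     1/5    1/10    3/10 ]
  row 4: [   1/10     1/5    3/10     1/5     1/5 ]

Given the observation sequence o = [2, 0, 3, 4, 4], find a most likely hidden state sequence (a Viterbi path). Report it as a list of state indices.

path = [3, 0, 1, 3, 0]

t=0: δ = [6.000e-02, 1.000e-02, 2.000e-02, 6.000e-02, 6.000e-02]  (obs o_0=2)
t=1: δ = [7.200e-03, 1.800e-03, 2.400e-03, 2.400e-03, 1.200e-03]  ψ = [3, 4, 0, 4, 0]  (obs o_1=0)
t=2: δ = [9.600e-05, 5.760e-04, 2.880e-04, 2.160e-04, 2.880e-04]  ψ = [3, 0, 0, 0, 0]  (obs o_2=3)
t=3: δ = [1.728e-05, 3.456e-05, 2.592e-05, 5.184e-05, 2.304e-05]  ψ = [3, 1, 2, 1, 1]  (obs o_3=4)
t=4: δ = [4.147e-06, 2.074e-06, 2.333e-06, 3.110e-06, 2.074e-06]  ψ = [3, 1, 2, 1, 3]  (obs o_4=4)
backtrack: best end state = 0; path = [3, 0, 1, 3, 0]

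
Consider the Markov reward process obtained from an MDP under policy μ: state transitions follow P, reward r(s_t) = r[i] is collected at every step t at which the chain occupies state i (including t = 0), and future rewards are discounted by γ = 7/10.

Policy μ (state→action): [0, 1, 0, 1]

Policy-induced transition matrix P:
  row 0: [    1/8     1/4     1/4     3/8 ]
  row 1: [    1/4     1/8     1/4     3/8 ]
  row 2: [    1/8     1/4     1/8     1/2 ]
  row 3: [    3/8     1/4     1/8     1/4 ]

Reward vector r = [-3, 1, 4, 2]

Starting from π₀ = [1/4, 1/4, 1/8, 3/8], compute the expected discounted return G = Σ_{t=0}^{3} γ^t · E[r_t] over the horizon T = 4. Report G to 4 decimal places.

t=0: π = [0.2500, 0.2500, 0.1250, 0.3750], E[r] = 0.7500, γ^t·E[r] = 0.750000, running G = 0.750000
t=1: π = [0.2500, 0.2188, 0.1875, 0.3438], E[r] = 0.9063, γ^t·E[r] = 0.634375, running G = 1.384375
t=2: π = [0.2383, 0.2227, 0.1836, 0.3555], E[r] = 0.9531, γ^t·E[r] = 0.467031, running G = 1.851406
t=3: π = [0.2417, 0.2222, 0.1826, 0.3535], E[r] = 0.9346, γ^t·E[r] = 0.320558, running G = 2.171964

G = 2.1720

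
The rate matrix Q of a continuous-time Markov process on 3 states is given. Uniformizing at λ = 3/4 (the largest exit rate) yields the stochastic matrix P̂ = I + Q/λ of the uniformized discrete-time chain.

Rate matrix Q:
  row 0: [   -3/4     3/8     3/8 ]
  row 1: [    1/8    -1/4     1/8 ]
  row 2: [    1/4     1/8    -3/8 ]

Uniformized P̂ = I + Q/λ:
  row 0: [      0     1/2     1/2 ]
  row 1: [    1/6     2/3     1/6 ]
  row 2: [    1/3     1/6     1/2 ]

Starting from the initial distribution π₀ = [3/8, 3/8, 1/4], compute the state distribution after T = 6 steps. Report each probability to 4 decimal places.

t=0: π = [0.3750, 0.3750, 0.2500]
t=1: π = [0.1458, 0.4792, 0.3750]
t=2: π = [0.2049, 0.4549, 0.3403]
t=3: π = [0.1892, 0.4624, 0.3484]
t=4: π = [0.1932, 0.4609, 0.3459]
t=5: π = [0.1921, 0.4615, 0.3464]
t=6: π = [0.1924, 0.4615, 0.3462]

π = [0.1924, 0.4615, 0.3462]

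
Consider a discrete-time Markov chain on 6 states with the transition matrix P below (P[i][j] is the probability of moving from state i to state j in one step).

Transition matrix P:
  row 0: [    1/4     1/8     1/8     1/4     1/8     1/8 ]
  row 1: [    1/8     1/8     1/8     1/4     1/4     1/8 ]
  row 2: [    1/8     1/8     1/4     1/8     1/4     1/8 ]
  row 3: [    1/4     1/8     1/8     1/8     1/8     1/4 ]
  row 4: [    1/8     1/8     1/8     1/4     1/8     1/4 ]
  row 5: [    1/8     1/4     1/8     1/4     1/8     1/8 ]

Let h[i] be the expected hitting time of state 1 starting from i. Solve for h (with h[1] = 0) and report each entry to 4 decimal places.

h = [6.8455, 0.0000, 6.8438, 6.7504, 6.7385, 5.9898]

First-step conditioning: h[1] = 0; for i ≠ 1, h[i] = 1 + Σ_k P[i][k]·h[k].
  h[0] = 1 + 1/4·h[0] + 1/8·h[2] + 1/4·h[3] + 1/8·h[4] + 1/8·h[5]
  h[2] = 1 + 1/8·h[0] + 1/4·h[2] + 1/8·h[3] + 1/4·h[4] + 1/8·h[5]
  h[3] = 1 + 1/4·h[0] + 1/8·h[2] + 1/8·h[3] + 1/8·h[4] + 1/4·h[5]
  h[4] = 1 + 1/8·h[0] + 1/8·h[2] + 1/4·h[3] + 1/8·h[4] + 1/4·h[5]
  h[5] = 1 + 1/8·h[0] + 1/8·h[2] + 1/4·h[3] + 1/8·h[4] + 1/8·h[5]
Solving the 5×5 linear system over states ≠ 1 gives exactly h = [4032/589, 0, 4031/589, 3976/589, 3969/589, 3528/589] (h[1] = 0 is the target).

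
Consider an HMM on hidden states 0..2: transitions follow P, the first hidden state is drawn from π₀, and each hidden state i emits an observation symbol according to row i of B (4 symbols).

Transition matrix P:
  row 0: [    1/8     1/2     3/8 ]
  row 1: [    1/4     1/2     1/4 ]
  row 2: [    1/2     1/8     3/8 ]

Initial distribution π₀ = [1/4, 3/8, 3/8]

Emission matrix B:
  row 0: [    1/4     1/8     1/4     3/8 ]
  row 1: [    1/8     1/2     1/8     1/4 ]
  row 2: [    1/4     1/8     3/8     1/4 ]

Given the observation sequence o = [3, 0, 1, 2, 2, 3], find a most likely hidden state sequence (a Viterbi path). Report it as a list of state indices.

t=0: δ = [9.375e-02, 9.375e-02, 9.375e-02]  (obs o_0=3)
t=1: δ = [1.172e-02, 5.859e-03, 8.789e-03]  ψ = [2, 0, 0]  (obs o_1=0)
t=2: δ = [5.493e-04, 2.930e-03, 5.493e-04]  ψ = [2, 0, 0]  (obs o_2=1)
t=3: δ = [1.831e-04, 1.831e-04, 2.747e-04]  ψ = [1, 1, 1]  (obs o_3=2)
t=4: δ = [3.433e-05, 1.144e-05, 3.862e-05]  ψ = [2, 0, 2]  (obs o_4=2)
t=5: δ = [7.242e-06, 4.292e-06, 3.621e-06]  ψ = [2, 0, 2]  (obs o_5=3)
backtrack: best end state = 0; path = [2, 0, 1, 2, 2, 0]

path = [2, 0, 1, 2, 2, 0]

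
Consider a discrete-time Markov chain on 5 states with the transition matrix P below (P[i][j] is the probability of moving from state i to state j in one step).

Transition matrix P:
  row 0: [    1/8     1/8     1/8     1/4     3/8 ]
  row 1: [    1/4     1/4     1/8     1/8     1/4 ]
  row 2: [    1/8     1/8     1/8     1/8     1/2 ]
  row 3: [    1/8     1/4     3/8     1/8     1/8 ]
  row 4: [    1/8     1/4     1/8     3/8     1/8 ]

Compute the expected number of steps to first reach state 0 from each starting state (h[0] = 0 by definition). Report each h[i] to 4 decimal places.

First-step conditioning: h[0] = 0; for i ≠ 0, h[i] = 1 + Σ_k P[i][k]·h[k].
  h[1] = 1 + 1/4·h[1] + 1/8·h[2] + 1/8·h[3] + 1/4·h[4]
  h[2] = 1 + 1/8·h[1] + 1/8·h[2] + 1/8·h[3] + 1/2·h[4]
  h[3] = 1 + 1/4·h[1] + 3/8·h[2] + 1/8·h[3] + 1/8·h[4]
  h[4] = 1 + 1/4·h[1] + 1/8·h[2] + 3/8·h[3] + 1/8·h[4]
Solving the 4×4 linear system over states ≠ 0 gives exactly h = [0, 1168/205, 1356/205, 268/41, 1336/205] (h[0] = 0 is the target).

h = [0.0000, 5.6976, 6.6146, 6.5366, 6.5171]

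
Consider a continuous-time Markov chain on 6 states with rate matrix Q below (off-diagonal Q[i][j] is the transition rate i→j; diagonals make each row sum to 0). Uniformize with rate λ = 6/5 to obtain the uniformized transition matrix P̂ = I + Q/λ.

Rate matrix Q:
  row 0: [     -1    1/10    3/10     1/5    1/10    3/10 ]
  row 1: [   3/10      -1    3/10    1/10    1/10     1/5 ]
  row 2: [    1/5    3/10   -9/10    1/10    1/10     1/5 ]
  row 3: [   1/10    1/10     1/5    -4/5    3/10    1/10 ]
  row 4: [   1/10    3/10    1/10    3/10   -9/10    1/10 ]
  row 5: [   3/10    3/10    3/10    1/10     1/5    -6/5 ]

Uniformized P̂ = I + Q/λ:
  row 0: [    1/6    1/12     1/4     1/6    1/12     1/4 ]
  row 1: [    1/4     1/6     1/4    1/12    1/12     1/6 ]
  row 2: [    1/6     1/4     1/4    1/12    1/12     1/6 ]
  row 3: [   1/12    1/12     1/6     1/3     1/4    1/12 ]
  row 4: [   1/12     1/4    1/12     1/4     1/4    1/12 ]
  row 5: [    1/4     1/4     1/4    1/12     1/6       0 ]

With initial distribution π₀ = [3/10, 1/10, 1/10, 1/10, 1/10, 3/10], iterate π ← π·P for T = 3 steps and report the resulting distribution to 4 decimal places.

t=0: π = [0.3000, 0.1000, 0.1000, 0.1000, 0.1000, 0.3000]
t=1: π = [0.1833, 0.1750, 0.2250, 0.1500, 0.1417, 0.1250]
t=2: π = [0.1674, 0.1799, 0.2139, 0.1597, 0.1424, 0.1368]
t=3: π = [0.1679, 0.1805, 0.2130, 0.1609, 0.1451, 0.1326]

π = [0.1679, 0.1805, 0.2130, 0.1609, 0.1451, 0.1326]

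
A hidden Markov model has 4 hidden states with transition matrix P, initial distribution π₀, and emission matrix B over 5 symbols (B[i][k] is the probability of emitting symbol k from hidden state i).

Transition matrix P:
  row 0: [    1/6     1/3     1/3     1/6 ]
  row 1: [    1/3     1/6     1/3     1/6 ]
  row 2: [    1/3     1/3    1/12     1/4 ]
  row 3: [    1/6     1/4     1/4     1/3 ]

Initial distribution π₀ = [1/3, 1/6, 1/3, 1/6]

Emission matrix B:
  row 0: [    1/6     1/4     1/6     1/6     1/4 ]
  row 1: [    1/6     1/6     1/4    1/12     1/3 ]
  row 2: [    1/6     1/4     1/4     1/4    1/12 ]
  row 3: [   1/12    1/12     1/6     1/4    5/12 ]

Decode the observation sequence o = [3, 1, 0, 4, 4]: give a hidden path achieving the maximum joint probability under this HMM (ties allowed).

path = [2, 0, 2, 3, 3]

t=0: δ = [5.556e-02, 1.389e-02, 8.333e-02, 4.167e-02]  (obs o_0=3)
t=1: δ = [6.944e-03, 4.630e-03, 4.630e-03, 1.736e-03]  ψ = [2, 2, 0, 2]  (obs o_1=1)
t=2: δ = [2.572e-04, 3.858e-04, 3.858e-04, 9.645e-05]  ψ = [1, 0, 0, 0]  (obs o_2=0)
t=3: δ = [3.215e-05, 4.287e-05, 1.072e-05, 4.019e-05]  ψ = [1, 2, 1, 2]  (obs o_3=4)
t=4: δ = [3.572e-06, 3.572e-06, 1.191e-06, 5.582e-06]  ψ = [1, 0, 1, 3]  (obs o_4=4)
backtrack: best end state = 3; path = [2, 0, 2, 3, 3]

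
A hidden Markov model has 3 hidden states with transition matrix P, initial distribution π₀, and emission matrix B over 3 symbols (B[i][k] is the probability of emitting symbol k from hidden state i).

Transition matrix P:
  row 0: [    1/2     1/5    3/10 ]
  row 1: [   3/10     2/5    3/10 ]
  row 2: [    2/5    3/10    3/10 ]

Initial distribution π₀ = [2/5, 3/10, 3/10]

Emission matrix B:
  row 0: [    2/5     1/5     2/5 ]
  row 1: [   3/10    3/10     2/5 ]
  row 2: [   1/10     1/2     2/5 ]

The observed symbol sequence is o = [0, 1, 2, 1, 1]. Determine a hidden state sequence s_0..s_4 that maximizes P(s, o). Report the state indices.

path = [0, 2, 0, 2, 2]

t=0: δ = [1.600e-01, 9.000e-02, 3.000e-02]  (obs o_0=0)
t=1: δ = [1.600e-02, 1.080e-02, 2.400e-02]  ψ = [0, 1, 0]  (obs o_1=1)
t=2: δ = [3.840e-03, 2.880e-03, 2.880e-03]  ψ = [2, 2, 2]  (obs o_2=2)
t=3: δ = [3.840e-04, 3.456e-04, 5.760e-04]  ψ = [0, 1, 0]  (obs o_3=1)
t=4: δ = [4.608e-05, 5.184e-05, 8.640e-05]  ψ = [2, 2, 2]  (obs o_4=1)
backtrack: best end state = 2; path = [0, 2, 0, 2, 2]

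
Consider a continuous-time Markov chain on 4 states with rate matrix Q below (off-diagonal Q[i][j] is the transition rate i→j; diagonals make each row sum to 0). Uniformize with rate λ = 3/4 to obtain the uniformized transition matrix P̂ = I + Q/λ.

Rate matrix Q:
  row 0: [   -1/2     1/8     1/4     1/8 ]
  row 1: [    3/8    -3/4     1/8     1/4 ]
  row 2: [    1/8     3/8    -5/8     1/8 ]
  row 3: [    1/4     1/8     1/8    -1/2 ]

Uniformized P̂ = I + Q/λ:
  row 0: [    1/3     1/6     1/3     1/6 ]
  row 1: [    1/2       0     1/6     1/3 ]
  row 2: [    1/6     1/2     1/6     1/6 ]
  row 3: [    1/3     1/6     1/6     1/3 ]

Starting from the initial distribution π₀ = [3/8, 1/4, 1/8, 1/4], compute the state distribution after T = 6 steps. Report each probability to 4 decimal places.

t=0: π = [0.3750, 0.2500, 0.1250, 0.2500]
t=1: π = [0.3542, 0.1667, 0.2292, 0.2500]
t=2: π = [0.3229, 0.2153, 0.2257, 0.2361]
t=3: π = [0.3316, 0.2060, 0.2205, 0.2419]
t=4: π = [0.3309, 0.2058, 0.2219, 0.2413]
t=5: π = [0.3306, 0.2063, 0.2218, 0.2412]
t=6: π = [0.3308, 0.2062, 0.2218, 0.2413]

π = [0.3308, 0.2062, 0.2218, 0.2413]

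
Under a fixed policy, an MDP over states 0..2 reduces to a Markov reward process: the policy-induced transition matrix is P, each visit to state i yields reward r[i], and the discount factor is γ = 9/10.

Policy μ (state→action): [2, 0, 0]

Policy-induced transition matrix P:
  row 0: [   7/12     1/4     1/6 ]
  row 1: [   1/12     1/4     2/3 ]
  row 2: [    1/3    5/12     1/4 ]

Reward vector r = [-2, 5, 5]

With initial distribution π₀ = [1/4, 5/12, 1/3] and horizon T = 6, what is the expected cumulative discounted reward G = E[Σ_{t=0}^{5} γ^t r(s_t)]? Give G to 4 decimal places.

G = 13.2802

t=0: π = [0.2500, 0.4167, 0.3333], E[r] = 3.2500, γ^t·E[r] = 3.250000, running G = 3.250000
t=1: π = [0.2917, 0.3056, 0.4028], E[r] = 2.9583, γ^t·E[r] = 2.662500, running G = 5.912500
t=2: π = [0.3299, 0.3171, 0.3530], E[r] = 2.6910, γ^t·E[r] = 2.179688, running G = 8.092188
t=3: π = [0.3365, 0.3088, 0.3546], E[r] = 2.6444, γ^t·E[r] = 1.927758, running G = 10.019945
t=4: π = [0.3403, 0.3091, 0.3506], E[r] = 2.6182, γ^t·E[r] = 1.717817, running G = 11.737762
t=5: π = [0.3411, 0.3084, 0.3504], E[r] = 2.6122, γ^t·E[r] = 1.542456, running G = 13.280218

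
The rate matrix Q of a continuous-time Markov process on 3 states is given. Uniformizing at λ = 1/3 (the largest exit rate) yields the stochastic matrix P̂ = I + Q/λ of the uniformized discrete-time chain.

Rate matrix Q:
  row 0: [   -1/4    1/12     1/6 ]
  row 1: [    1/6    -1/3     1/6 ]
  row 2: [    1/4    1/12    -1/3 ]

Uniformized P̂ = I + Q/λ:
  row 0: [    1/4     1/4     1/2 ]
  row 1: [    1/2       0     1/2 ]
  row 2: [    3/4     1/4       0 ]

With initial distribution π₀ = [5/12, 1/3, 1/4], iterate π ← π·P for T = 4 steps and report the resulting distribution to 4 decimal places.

t=0: π = [0.4167, 0.3333, 0.2500]
t=1: π = [0.4583, 0.1667, 0.3750]
t=2: π = [0.4792, 0.2083, 0.3125]
t=3: π = [0.4583, 0.1979, 0.3438]
t=4: π = [0.4714, 0.2005, 0.3281]

π = [0.4714, 0.2005, 0.3281]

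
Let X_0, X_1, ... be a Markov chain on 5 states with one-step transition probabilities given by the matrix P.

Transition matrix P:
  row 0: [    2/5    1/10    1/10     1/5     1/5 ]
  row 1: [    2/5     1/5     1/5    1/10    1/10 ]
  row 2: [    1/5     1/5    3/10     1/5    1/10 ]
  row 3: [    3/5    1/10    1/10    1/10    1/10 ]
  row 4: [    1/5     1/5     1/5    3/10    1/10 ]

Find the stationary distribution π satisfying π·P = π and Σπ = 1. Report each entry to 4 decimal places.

Balance equations π_j = Σ_i π_i·P[i][j]:
  π_0 = 2/5·π_0 + 2/5·π_1 + 1/5·π_2 + 3/5·π_3 + 1/5·π_4
  π_1 = 1/10·π_0 + 1/5·π_1 + 1/5·π_2 + 1/10·π_3 + 1/5·π_4
  π_2 = 1/10·π_0 + 1/5·π_1 + 3/10·π_2 + 1/10·π_3 + 1/5·π_4
  π_3 = 1/5·π_0 + 1/10·π_1 + 1/5·π_2 + 1/10·π_3 + 3/10·π_4
  normalize: π_0 + π_1 + π_2 + π_3 + π_4 = 1
Solving the linear system gives exactly π = [1669/4431, 213/1477, 710/4431, 803/4431, 610/4431].

π = [0.3767, 0.1442, 0.1602, 0.1812, 0.1377]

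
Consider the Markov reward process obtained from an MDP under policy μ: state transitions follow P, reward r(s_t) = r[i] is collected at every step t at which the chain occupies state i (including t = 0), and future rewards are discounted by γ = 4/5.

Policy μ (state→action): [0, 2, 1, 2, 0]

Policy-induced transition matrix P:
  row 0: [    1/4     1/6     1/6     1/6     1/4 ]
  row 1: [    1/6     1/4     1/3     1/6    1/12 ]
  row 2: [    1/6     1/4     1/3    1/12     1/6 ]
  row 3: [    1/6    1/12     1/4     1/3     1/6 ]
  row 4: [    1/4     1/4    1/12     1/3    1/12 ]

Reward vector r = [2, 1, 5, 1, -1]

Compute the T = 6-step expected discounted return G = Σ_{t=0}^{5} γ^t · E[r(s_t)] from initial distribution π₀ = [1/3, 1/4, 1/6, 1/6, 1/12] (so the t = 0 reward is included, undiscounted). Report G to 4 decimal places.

t=0: π = [0.3333, 0.2500, 0.1667, 0.1667, 0.0833], E[r] = 1.8333, γ^t·E[r] = 1.833333, running G = 1.833333
t=1: π = [0.2014, 0.1944, 0.2431, 0.1944, 0.1667], E[r] = 1.8403, γ^t·E[r] = 1.472222, running G = 3.305556
t=2: π = [0.1973, 0.2008, 0.2419, 0.2066, 0.1534], E[r] = 1.8582, γ^t·E[r] = 1.189259, running G = 4.494815
t=3: π = [0.1959, 0.1991, 0.2449, 0.2065, 0.1536], E[r] = 1.8682, γ^t·E[r] = 0.956543, running G = 5.451358
t=4: π = [0.1958, 0.1993, 0.2451, 0.2063, 0.1536], E[r] = 1.8689, γ^t·E[r] = 0.765503, running G = 6.216861
t=5: π = [0.1958, 0.1993, 0.2451, 0.2062, 0.1536], E[r] = 1.8691, γ^t·E[r] = 0.612459, running G = 6.829320

G = 6.8293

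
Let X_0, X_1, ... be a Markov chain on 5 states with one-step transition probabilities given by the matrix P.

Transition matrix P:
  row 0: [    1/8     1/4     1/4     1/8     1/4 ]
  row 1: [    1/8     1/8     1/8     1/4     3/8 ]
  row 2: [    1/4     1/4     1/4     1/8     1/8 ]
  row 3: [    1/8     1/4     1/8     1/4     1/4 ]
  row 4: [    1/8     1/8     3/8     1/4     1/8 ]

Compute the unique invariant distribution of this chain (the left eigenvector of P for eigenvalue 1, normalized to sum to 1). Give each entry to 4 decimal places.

π = [0.1534, 0.1979, 0.2273, 0.2024, 0.2190]

Balance equations π_j = Σ_i π_i·P[i][j]:
  π_0 = 1/8·π_0 + 1/8·π_1 + 1/4·π_2 + 1/8·π_3 + 1/8·π_4
  π_1 = 1/4·π_0 + 1/8·π_1 + 1/4·π_2 + 1/4·π_3 + 1/8·π_4
  π_2 = 1/4·π_0 + 1/8·π_1 + 1/4·π_2 + 1/8·π_3 + 3/8·π_4
  π_3 = 1/8·π_0 + 1/4·π_1 + 1/8·π_2 + 1/4·π_3 + 1/4·π_4
  normalize: π_0 + π_1 + π_2 + π_3 + π_4 = 1
Solving the linear system gives exactly π = [357/2327, 921/4654, 529/2327, 471/2327, 1019/4654].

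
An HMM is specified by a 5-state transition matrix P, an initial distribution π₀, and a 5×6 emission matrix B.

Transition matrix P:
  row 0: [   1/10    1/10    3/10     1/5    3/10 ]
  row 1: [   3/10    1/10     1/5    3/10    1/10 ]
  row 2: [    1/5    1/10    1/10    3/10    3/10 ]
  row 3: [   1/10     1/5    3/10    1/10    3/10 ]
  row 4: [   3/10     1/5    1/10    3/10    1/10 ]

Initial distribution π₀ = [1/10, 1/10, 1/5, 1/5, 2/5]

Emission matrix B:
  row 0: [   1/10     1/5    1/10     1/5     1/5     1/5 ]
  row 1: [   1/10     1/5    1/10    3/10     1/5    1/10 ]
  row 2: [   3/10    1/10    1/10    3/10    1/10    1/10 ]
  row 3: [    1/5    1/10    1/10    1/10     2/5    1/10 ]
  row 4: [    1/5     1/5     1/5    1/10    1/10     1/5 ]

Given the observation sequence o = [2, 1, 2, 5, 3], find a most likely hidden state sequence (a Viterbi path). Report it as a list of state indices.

t=0: δ = [1.000e-02, 1.000e-02, 2.000e-02, 2.000e-02, 8.000e-02]  (obs o_0=2)
t=1: δ = [4.800e-03, 3.200e-03, 8.000e-04, 2.400e-03, 1.600e-03]  ψ = [4, 4, 4, 4, 4]  (obs o_1=1)
t=2: δ = [9.600e-05, 4.800e-05, 1.440e-04, 9.600e-05, 2.880e-04]  ψ = [1, 0, 0, 0, 0]  (obs o_2=2)
t=3: δ = [1.728e-05, 5.760e-06, 2.880e-06, 8.640e-06, 8.640e-06]  ψ = [4, 4, 0, 4, 2]  (obs o_3=5)
t=4: δ = [5.184e-07, 5.184e-07, 1.555e-06, 3.456e-07, 5.184e-07]  ψ = [4, 0, 0, 0, 0]  (obs o_4=3)
backtrack: best end state = 2; path = [4, 0, 4, 0, 2]

path = [4, 0, 4, 0, 2]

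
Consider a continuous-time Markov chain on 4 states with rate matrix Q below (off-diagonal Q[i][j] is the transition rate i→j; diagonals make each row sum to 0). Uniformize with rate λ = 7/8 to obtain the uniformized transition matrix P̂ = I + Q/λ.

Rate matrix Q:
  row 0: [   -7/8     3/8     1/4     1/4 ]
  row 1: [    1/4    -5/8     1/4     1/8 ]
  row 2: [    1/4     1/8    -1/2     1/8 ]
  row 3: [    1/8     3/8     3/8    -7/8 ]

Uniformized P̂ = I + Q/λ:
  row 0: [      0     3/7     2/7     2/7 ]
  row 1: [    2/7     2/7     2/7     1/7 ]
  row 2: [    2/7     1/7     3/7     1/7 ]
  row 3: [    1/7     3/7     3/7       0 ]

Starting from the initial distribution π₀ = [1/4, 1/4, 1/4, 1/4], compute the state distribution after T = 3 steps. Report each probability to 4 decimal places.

π = [0.2034, 0.2864, 0.3579, 0.1523]

t=0: π = [0.2500, 0.2500, 0.2500, 0.2500]
t=1: π = [0.1786, 0.3214, 0.3571, 0.1429]
t=2: π = [0.2143, 0.2806, 0.3571, 0.1480]
t=3: π = [0.2034, 0.2864, 0.3579, 0.1523]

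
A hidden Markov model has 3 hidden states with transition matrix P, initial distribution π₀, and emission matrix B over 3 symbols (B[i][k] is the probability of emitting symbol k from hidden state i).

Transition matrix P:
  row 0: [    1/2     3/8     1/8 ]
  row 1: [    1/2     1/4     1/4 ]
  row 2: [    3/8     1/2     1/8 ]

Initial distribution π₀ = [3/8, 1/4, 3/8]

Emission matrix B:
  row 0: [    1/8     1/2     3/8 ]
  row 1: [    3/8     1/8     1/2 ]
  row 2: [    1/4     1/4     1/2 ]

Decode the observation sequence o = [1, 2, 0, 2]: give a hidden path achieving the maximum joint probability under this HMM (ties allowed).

path = [0, 0, 1, 0]

t=0: δ = [1.875e-01, 3.125e-02, 9.375e-02]  (obs o_0=1)
t=1: δ = [3.516e-02, 3.516e-02, 1.172e-02]  ψ = [0, 0, 0]  (obs o_1=2)
t=2: δ = [2.197e-03, 4.944e-03, 2.197e-03]  ψ = [0, 0, 1]  (obs o_2=0)
t=3: δ = [9.270e-04, 6.180e-04, 6.180e-04]  ψ = [1, 1, 1]  (obs o_3=2)
backtrack: best end state = 0; path = [0, 0, 1, 0]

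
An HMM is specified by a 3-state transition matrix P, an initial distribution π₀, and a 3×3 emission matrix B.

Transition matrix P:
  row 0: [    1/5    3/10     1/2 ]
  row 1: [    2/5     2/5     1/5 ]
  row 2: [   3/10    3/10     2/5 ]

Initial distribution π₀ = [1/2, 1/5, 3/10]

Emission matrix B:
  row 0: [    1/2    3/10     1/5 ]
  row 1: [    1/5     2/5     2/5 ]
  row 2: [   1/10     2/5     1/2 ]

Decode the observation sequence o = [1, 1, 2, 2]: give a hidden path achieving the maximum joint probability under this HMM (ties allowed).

path = [0, 2, 2, 2]

t=0: δ = [1.500e-01, 8.000e-02, 1.200e-01]  (obs o_0=1)
t=1: δ = [1.080e-02, 1.800e-02, 3.000e-02]  ψ = [2, 0, 0]  (obs o_1=1)
t=2: δ = [1.800e-03, 3.600e-03, 6.000e-03]  ψ = [2, 2, 2]  (obs o_2=2)
t=3: δ = [3.600e-04, 7.200e-04, 1.200e-03]  ψ = [2, 2, 2]  (obs o_3=2)
backtrack: best end state = 2; path = [0, 2, 2, 2]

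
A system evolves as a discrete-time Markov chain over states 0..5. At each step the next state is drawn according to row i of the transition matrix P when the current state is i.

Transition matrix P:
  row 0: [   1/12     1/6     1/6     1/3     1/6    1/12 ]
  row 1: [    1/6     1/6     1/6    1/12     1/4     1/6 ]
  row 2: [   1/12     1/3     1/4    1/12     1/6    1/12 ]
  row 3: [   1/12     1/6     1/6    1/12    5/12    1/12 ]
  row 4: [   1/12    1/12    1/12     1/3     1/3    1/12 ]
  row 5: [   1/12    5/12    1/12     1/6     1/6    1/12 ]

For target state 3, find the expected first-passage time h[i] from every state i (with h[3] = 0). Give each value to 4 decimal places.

h = [4.3706, 5.5169, 5.7710, 0.0000, 4.1159, 5.2689]

First-step conditioning: h[3] = 0; for i ≠ 3, h[i] = 1 + Σ_k P[i][k]·h[k].
  h[0] = 1 + 1/12·h[0] + 1/6·h[1] + 1/6·h[2] + 1/6·h[4] + 1/12·h[5]
  h[1] = 1 + 1/6·h[0] + 1/6·h[1] + 1/6·h[2] + 1/4·h[4] + 1/6·h[5]
  h[2] = 1 + 1/12·h[0] + 1/3·h[1] + 1/4·h[2] + 1/6·h[4] + 1/12·h[5]
  h[4] = 1 + 1/12·h[0] + 1/12·h[1] + 1/12·h[2] + 1/3·h[4] + 1/12·h[5]
  h[5] = 1 + 1/12·h[0] + 5/12·h[1] + 1/12·h[2] + 1/6·h[4] + 1/12·h[5]
Solving the 5×5 linear system over states ≠ 3 gives exactly h = [15686/3589, 19800/3589, 20712/3589, 0, 14772/3589, 18910/3589] (h[3] = 0 is the target).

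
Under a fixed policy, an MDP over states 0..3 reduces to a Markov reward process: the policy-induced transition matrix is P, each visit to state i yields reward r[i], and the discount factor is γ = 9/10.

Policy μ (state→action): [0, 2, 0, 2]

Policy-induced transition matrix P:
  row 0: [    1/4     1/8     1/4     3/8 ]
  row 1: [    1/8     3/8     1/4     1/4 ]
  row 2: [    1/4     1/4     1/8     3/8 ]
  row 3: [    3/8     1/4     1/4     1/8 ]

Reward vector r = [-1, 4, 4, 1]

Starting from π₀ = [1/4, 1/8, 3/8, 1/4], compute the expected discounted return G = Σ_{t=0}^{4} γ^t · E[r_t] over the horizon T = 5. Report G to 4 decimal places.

G = 7.7799

t=0: π = [0.2500, 0.1250, 0.3750, 0.2500], E[r] = 2.0000, γ^t·E[r] = 2.000000, running G = 2.000000
t=1: π = [0.2656, 0.2344, 0.2031, 0.2969], E[r] = 1.7813, γ^t·E[r] = 1.603125, running G = 3.603125
t=2: π = [0.2578, 0.2461, 0.2246, 0.2715], E[r] = 1.8965, γ^t·E[r] = 1.536152, running G = 5.139277
t=3: π = [0.2532, 0.2485, 0.2219, 0.2764], E[r] = 1.9050, γ^t·E[r] = 1.388766, running G = 6.528044
t=4: π = [0.2535, 0.2494, 0.2223, 0.2748], E[r] = 1.9081, γ^t·E[r] = 1.251892, running G = 7.779936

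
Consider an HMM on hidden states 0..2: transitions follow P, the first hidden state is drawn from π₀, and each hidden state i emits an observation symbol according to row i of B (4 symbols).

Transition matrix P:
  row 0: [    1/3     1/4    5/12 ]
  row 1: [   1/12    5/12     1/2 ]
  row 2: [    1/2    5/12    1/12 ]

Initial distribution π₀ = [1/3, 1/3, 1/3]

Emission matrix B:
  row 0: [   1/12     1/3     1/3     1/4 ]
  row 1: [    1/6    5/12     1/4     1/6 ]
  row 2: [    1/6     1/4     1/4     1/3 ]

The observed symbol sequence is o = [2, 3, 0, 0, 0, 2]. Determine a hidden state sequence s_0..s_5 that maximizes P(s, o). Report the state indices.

path = [0, 2, 1, 1, 2, 0]

t=0: δ = [1.111e-01, 8.333e-02, 8.333e-02]  (obs o_0=2)
t=1: δ = [1.042e-02, 5.787e-03, 1.543e-02]  ψ = [2, 1, 0]  (obs o_1=3)
t=2: δ = [6.430e-04, 1.072e-03, 7.234e-04]  ψ = [2, 2, 0]  (obs o_2=0)
t=3: δ = [3.014e-05, 7.442e-05, 8.931e-05]  ψ = [2, 1, 1]  (obs o_3=0)
t=4: δ = [3.721e-06, 6.202e-06, 6.202e-06]  ψ = [2, 2, 1]  (obs o_4=0)
t=5: δ = [1.034e-06, 6.460e-07, 7.752e-07]  ψ = [2, 1, 1]  (obs o_5=2)
backtrack: best end state = 0; path = [0, 2, 1, 1, 2, 0]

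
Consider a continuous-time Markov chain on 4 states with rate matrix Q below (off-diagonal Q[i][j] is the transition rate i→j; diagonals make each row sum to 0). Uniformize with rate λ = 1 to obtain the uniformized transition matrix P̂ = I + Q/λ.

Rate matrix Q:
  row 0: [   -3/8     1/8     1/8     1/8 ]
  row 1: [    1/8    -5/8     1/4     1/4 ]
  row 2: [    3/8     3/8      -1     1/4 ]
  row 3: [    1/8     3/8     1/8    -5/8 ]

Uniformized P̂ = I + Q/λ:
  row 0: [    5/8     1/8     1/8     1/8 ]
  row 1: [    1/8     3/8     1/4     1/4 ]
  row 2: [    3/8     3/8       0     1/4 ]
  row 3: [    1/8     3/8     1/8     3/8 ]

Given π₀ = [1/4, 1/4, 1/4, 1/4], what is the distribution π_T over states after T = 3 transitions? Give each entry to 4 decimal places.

π = [0.3184, 0.2969, 0.1436, 0.2412]

t=0: π = [0.2500, 0.2500, 0.2500, 0.2500]
t=1: π = [0.3125, 0.3125, 0.1250, 0.2500]
t=2: π = [0.3125, 0.2969, 0.1484, 0.2422]
t=3: π = [0.3184, 0.2969, 0.1436, 0.2412]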